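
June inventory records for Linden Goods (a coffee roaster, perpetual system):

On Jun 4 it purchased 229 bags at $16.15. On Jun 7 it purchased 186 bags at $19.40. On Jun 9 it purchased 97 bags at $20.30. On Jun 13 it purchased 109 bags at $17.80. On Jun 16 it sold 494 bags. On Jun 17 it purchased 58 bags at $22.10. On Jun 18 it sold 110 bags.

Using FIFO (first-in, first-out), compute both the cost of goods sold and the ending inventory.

COGS = $10,913.45; ending inventory = $1,584.40

Jun 16, 494 sold [FIFO — oldest first]: 229 @ $16.15 + 186 @ $19.40 + 79 @ $20.30 = $8,910.45
Jun 18, 110 sold [FIFO — oldest first]: 18 @ $20.30 + 92 @ $17.80 = $2,003.00
Total COGS = $8,910.45 + $2,003.00 = $10,913.45
Ending inventory: 17 @ $17.80 + 58 @ $22.10 = $1,584.40
Check: goods available $12,497.85 = COGS $10,913.45 + ending $1,584.40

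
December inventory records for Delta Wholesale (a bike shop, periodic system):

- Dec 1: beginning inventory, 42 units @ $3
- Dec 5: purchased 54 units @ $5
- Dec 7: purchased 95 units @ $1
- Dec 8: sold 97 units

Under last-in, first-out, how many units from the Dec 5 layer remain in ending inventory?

Dec 8, 97 sold [LIFO — newest first]: 95 @ $1 + 2 @ $5 = $105
Ending inventory: 42 @ $3 + 52 @ $5 = $386
Check: goods available $491 = COGS $105 + ending $386

52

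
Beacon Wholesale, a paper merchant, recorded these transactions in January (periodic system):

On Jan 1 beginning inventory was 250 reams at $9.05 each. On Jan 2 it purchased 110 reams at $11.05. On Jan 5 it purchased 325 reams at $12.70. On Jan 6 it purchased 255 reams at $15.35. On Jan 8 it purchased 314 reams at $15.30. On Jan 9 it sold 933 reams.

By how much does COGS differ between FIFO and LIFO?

FIFO COGS: 250 @ $9.05 + 110 @ $11.05 + 325 @ $12.70 + 248 @ $15.35 = $11,412.30
LIFO COGS: 314 @ $15.30 + 255 @ $15.35 + 325 @ $12.70 + 39 @ $11.05 = $13,276.90
Difference = |$11,412.30 − $13,276.90| = $1,864.60

$1,864.60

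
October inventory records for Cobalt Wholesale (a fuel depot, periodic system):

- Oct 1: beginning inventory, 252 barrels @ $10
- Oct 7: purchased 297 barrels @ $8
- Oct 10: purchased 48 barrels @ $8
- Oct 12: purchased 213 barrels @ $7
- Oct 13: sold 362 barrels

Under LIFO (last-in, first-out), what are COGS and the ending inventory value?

Oct 13, 362 sold [LIFO — newest first]: 213 @ $7 + 48 @ $8 + 101 @ $8 = $2,683
Ending inventory: 252 @ $10 + 196 @ $8 = $4,088
Check: goods available $6,771 = COGS $2,683 + ending $4,088

COGS = $2,683; ending inventory = $4,088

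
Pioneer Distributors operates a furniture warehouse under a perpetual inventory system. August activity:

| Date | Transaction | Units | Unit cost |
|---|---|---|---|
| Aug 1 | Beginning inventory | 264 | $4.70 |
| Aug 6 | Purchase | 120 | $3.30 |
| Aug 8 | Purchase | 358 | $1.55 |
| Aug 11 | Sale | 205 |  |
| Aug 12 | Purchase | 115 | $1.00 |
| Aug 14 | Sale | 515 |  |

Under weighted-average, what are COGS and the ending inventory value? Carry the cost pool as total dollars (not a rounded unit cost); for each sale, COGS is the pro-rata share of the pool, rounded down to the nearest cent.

After Aug 1: 264 on hand, pool $1,240.80 (≈ $4.7000 each)
After Aug 6: 384 on hand, pool $1,636.80 (≈ $4.2625 each)
After Aug 8: 742 on hand, pool $2,191.70 (≈ $2.9538 each)
Aug 11, sell 205: 205/742 × $2,191.70 → $605.52
After Aug 12: 652 on hand, pool $1,701.18 (≈ $2.6092 each)
Aug 14, sell 515: 515/652 × $1,701.18 → $1,343.72
Total COGS = $605.52 + $1,343.72 = $1,949.24
Ending inventory (cost pool remaining) = $357.46
Check: goods available $2,306.70 = COGS $1,949.24 + ending $357.46

COGS = $1,949.24; ending inventory = $357.46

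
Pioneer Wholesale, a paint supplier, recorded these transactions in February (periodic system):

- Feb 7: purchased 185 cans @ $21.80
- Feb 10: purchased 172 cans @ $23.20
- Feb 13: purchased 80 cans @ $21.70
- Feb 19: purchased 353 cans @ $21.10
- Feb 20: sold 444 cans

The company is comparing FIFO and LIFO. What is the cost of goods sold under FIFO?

FIFO COGS: 185 @ $21.80 + 172 @ $23.20 + 80 @ $21.70 + 7 @ $21.10 = $9,907.10
LIFO COGS: 353 @ $21.10 + 80 @ $21.70 + 11 @ $23.20 = $9,439.50

COGS = $9,907.10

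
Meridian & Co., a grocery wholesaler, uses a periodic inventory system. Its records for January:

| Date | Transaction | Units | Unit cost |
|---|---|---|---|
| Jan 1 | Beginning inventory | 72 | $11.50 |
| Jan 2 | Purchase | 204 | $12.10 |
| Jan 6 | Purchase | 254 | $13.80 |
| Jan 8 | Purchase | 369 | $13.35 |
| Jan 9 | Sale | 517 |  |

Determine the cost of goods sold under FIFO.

Jan 9, 517 sold [FIFO — oldest first]: 72 @ $11.50 + 204 @ $12.10 + 241 @ $13.80 = $6,622.20
Ending inventory: 13 @ $13.80 + 369 @ $13.35 = $5,105.55

COGS = $6,622.20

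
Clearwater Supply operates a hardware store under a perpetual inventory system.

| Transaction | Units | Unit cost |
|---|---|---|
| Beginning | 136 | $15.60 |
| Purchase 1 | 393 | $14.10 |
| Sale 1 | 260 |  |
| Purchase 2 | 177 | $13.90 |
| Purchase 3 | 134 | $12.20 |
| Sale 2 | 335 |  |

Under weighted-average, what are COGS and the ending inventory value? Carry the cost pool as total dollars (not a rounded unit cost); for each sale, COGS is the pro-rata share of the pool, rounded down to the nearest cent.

After Beginning: 136 on hand, pool $2,121.60 (≈ $15.6000 each)
After Purchase 1: 529 on hand, pool $7,662.90 (≈ $14.4856 each)
Sale 1, sell 260: 260/529 × $7,662.90 → $3,766.26
After Purchase 2: 446 on hand, pool $6,356.94 (≈ $14.2532 each)
After Purchase 3: 580 on hand, pool $7,991.74 (≈ $13.7789 each)
Sale 2, sell 335: 335/580 × $7,991.74 → $4,615.91
Total COGS = $3,766.26 + $4,615.91 = $8,382.17
Ending inventory (cost pool remaining) = $3,375.83

COGS = $8,382.17; ending inventory = $3,375.83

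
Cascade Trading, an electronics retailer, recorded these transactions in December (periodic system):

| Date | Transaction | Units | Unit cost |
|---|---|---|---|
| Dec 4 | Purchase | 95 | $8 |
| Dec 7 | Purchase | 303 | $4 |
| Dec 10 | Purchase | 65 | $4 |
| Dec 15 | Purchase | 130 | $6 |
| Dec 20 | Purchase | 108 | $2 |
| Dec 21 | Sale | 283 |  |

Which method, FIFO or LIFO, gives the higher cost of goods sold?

FIFO COGS: 95 @ $8 + 188 @ $4 = $1,512
LIFO COGS: 108 @ $2 + 130 @ $6 + 45 @ $4 = $1,176

FIFO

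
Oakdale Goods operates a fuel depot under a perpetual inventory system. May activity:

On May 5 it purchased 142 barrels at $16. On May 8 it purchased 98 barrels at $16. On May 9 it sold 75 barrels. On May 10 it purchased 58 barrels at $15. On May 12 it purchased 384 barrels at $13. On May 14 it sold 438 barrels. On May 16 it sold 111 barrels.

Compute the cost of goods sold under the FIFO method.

COGS = $8,948

May 9, 75 sold [FIFO — oldest first]: 75 @ $16 = $1,200
May 14, 438 sold [FIFO — oldest first]: 67 @ $16 + 98 @ $16 + 58 @ $15 + 215 @ $13 = $6,305
May 16, 111 sold [FIFO — oldest first]: 111 @ $13 = $1,443
Total COGS = $1,200 + $6,305 + $1,443 = $8,948
Ending inventory: 58 @ $13 = $754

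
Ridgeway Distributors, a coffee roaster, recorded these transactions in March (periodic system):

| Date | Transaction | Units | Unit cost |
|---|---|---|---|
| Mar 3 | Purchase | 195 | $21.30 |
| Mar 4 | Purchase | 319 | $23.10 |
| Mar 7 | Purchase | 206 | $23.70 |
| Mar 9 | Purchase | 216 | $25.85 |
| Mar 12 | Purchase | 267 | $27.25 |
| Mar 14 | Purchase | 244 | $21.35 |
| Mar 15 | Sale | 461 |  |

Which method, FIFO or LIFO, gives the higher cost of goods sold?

LIFO

FIFO COGS: 195 @ $21.30 + 266 @ $23.10 = $10,298.10
LIFO COGS: 244 @ $21.35 + 217 @ $27.25 = $11,122.65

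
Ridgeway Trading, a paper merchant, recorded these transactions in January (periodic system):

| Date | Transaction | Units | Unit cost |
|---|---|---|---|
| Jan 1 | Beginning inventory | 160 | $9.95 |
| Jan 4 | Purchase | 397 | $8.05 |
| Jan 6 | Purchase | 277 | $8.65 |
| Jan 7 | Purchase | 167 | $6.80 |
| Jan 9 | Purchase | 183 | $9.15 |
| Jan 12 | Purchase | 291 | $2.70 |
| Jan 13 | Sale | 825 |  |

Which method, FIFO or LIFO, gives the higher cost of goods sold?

FIFO COGS: 160 @ $9.95 + 397 @ $8.05 + 268 @ $8.65 = $7,106.05
LIFO COGS: 291 @ $2.70 + 183 @ $9.15 + 167 @ $6.80 + 184 @ $8.65 = $5,187.35

FIFO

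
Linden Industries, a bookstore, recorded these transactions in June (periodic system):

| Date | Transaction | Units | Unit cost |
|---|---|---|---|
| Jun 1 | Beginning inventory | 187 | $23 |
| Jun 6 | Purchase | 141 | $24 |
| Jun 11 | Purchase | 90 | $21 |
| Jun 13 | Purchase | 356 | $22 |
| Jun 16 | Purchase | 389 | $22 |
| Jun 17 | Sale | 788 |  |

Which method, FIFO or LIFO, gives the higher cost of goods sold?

FIFO

FIFO COGS: 187 @ $23 + 141 @ $24 + 90 @ $21 + 356 @ $22 + 14 @ $22 = $17,715
LIFO COGS: 389 @ $22 + 356 @ $22 + 43 @ $21 = $17,293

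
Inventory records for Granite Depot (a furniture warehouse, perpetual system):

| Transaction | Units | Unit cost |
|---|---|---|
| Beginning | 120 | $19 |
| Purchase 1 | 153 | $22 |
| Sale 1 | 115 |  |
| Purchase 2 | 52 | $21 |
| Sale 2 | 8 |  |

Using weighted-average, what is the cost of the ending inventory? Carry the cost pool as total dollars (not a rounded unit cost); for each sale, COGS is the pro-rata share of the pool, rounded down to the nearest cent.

Ending inventory = $4,193.57

After Beginning: 120 on hand, pool $2,280.00 (≈ $19.0000 each)
After Purchase 1: 273 on hand, pool $5,646.00 (≈ $20.6813 each)
Sale 1, sell 115: 115/273 × $5,646.00 → $2,378.35
After Purchase 2: 210 on hand, pool $4,359.65 (≈ $20.7602 each)
Sale 2, sell 8: 8/210 × $4,359.65 → $166.08
Total COGS = $2,378.35 + $166.08 = $2,544.43
Ending inventory (cost pool remaining) = $4,193.57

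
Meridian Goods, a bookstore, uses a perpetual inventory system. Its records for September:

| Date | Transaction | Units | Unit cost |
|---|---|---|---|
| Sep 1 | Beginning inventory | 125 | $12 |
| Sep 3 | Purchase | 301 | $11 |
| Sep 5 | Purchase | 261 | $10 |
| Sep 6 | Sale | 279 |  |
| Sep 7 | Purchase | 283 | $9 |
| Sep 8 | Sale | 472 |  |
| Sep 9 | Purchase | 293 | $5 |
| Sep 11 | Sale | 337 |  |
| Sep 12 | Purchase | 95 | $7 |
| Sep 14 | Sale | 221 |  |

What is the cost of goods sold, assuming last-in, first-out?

COGS = $11,510

Sep 6, 279 sold [LIFO — newest first]: 261 @ $10 + 18 @ $11 = $2,808
Sep 8, 472 sold [LIFO — newest first]: 283 @ $9 + 189 @ $11 = $4,626
Sep 11, 337 sold [LIFO — newest first]: 293 @ $5 + 44 @ $11 = $1,949
Sep 14, 221 sold [LIFO — newest first]: 95 @ $7 + 50 @ $11 + 76 @ $12 = $2,127
Total COGS = $2,808 + $4,626 + $1,949 + $2,127 = $11,510
Ending inventory: 49 @ $12 = $588
Check: goods available $12,098 = COGS $11,510 + ending $588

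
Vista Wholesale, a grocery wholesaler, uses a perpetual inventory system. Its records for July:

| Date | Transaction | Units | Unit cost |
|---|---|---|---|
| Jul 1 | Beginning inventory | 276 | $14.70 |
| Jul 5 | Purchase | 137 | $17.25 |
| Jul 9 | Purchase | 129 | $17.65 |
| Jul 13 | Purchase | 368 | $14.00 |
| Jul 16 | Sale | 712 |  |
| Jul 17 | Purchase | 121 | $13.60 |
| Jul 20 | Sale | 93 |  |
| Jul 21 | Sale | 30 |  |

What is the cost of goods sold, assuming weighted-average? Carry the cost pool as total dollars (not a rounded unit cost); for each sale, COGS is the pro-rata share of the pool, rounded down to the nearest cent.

COGS = $12,632.32

After Jul 1: 276 on hand, pool $4,057.20 (≈ $14.7000 each)
After Jul 5: 413 on hand, pool $6,420.45 (≈ $15.5459 each)
After Jul 9: 542 on hand, pool $8,697.30 (≈ $16.0467 each)
After Jul 13: 910 on hand, pool $13,849.30 (≈ $15.2190 each)
Jul 16, sell 712: 712/910 × $13,849.30 → $10,835.93
After Jul 17: 319 on hand, pool $4,658.97 (≈ $14.6049 each)
Jul 20, sell 93: 93/319 × $4,658.97 → $1,358.25
Jul 21, sell 30: 30/226 × $3,300.72 → $438.14
Total COGS = $10,835.93 + $1,358.25 + $438.14 = $12,632.32
Ending inventory (cost pool remaining) = $2,862.58
Check: goods available $15,494.90 = COGS $12,632.32 + ending $2,862.58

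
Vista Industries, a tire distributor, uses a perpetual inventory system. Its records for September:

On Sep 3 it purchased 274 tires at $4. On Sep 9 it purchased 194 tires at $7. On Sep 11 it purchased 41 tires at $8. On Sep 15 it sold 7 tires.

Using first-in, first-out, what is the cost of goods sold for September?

COGS = $28

Sep 15, 7 sold [FIFO — oldest first]: 7 @ $4 = $28
Ending inventory: 267 @ $4 + 194 @ $7 + 41 @ $8 = $2,754
Check: goods available $2,782 = COGS $28 + ending $2,754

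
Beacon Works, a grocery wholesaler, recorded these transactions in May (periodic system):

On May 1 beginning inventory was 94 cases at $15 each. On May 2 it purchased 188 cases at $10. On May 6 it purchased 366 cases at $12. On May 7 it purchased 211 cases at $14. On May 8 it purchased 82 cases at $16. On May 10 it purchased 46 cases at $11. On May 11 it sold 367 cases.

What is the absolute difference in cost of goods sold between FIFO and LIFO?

FIFO COGS: 94 @ $15 + 188 @ $10 + 85 @ $12 = $4,310
LIFO COGS: 46 @ $11 + 82 @ $16 + 211 @ $14 + 28 @ $12 = $5,108
Difference = |$4,310 − $5,108| = $798

$798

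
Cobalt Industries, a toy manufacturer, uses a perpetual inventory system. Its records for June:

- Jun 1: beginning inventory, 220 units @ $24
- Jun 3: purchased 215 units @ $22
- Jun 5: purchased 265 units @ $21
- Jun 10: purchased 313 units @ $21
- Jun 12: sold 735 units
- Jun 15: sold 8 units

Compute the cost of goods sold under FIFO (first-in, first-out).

Jun 12, 735 sold [FIFO — oldest first]: 220 @ $24 + 215 @ $22 + 265 @ $21 + 35 @ $21 = $16,310
Jun 15, 8 sold [FIFO — oldest first]: 8 @ $21 = $168
Total COGS = $16,310 + $168 = $16,478
Ending inventory: 270 @ $21 = $5,670

COGS = $16,478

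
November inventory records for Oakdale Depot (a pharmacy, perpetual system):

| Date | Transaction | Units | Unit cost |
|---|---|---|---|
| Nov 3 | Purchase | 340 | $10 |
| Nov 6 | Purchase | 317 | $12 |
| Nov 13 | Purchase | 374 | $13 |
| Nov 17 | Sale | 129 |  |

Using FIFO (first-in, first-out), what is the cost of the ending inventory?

Nov 17, 129 sold [FIFO — oldest first]: 129 @ $10 = $1,290
Ending inventory: 211 @ $10 + 317 @ $12 + 374 @ $13 = $10,776

Ending inventory = $10,776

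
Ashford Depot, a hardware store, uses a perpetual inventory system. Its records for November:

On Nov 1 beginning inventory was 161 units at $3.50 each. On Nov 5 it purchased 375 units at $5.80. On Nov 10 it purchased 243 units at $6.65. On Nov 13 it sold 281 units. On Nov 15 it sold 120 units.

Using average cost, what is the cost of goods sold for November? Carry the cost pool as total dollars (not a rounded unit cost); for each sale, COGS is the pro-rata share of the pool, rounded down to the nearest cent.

COGS = $2,241.50

After Nov 1: 161 on hand, pool $563.50 (≈ $3.5000 each)
After Nov 5: 536 on hand, pool $2,738.50 (≈ $5.1091 each)
After Nov 10: 779 on hand, pool $4,354.45 (≈ $5.5898 each)
Nov 13, sell 281: 281/779 × $4,354.45 → $1,570.73
Nov 15, sell 120: 120/498 × $2,783.72 → $670.77
Total COGS = $1,570.73 + $670.77 = $2,241.50
Ending inventory (cost pool remaining) = $2,112.95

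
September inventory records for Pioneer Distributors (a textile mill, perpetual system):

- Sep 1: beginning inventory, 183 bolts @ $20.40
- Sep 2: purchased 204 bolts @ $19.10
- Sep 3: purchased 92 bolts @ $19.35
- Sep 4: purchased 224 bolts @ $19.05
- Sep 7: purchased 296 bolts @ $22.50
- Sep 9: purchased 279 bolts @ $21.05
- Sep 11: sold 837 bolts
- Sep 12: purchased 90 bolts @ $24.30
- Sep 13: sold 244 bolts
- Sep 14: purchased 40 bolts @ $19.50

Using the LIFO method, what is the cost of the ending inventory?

Sep 11, 837 sold [LIFO — newest first]: 279 @ $21.05 + 296 @ $22.50 + 224 @ $19.05 + 38 @ $19.35 = $17,535.45
Sep 13, 244 sold [LIFO — newest first]: 90 @ $24.30 + 54 @ $19.35 + 100 @ $19.10 = $5,141.90
Total COGS = $17,535.45 + $5,141.90 = $22,677.35
Ending inventory: 183 @ $20.40 + 104 @ $19.10 + 40 @ $19.50 = $6,499.60

Ending inventory = $6,499.60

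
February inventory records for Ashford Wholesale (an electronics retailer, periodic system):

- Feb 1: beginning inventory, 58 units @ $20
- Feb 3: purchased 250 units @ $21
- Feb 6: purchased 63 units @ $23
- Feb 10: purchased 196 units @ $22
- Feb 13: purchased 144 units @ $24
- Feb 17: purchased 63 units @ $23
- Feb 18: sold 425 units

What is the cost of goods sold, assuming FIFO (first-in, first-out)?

COGS = $9,047

Feb 18, 425 sold [FIFO — oldest first]: 58 @ $20 + 250 @ $21 + 63 @ $23 + 54 @ $22 = $9,047
Ending inventory: 142 @ $22 + 144 @ $24 + 63 @ $23 = $8,029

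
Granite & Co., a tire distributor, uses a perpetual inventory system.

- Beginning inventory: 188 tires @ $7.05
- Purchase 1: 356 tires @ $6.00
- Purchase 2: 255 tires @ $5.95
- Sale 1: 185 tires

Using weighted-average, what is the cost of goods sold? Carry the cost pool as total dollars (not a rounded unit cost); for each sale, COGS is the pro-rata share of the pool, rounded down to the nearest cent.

After Beginning: 188 on hand, pool $1,325.40 (≈ $7.0500 each)
After Purchase 1: 544 on hand, pool $3,461.40 (≈ $6.3629 each)
After Purchase 2: 799 on hand, pool $4,978.65 (≈ $6.2311 each)
Sale 1, sell 185: 185/799 × $4,978.65 → $1,152.75
Ending inventory (cost pool remaining) = $3,825.90
Check: goods available $4,978.65 = COGS $1,152.75 + ending $3,825.90

COGS = $1,152.75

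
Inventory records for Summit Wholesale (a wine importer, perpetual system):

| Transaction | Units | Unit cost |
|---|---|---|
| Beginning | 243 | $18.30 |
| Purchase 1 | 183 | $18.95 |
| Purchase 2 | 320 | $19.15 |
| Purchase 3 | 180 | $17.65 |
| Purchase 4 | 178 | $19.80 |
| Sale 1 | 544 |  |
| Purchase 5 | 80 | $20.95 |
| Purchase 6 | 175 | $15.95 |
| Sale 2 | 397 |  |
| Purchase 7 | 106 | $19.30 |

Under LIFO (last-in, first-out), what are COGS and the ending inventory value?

Sale 1 (544) [LIFO — newest first]: 178 @ $19.80 + 180 @ $17.65 + 186 @ $19.15 = $10,263.30
Sale 2 (397) [LIFO — newest first]: 175 @ $15.95 + 80 @ $20.95 + 134 @ $19.15 + 8 @ $18.95 = $7,184.95
Total COGS = $10,263.30 + $7,184.95 = $17,448.25
Ending inventory: 243 @ $18.30 + 175 @ $18.95 + 106 @ $19.30 = $9,808.95
Check: goods available $27,257.20 = COGS $17,448.25 + ending $9,808.95

COGS = $17,448.25; ending inventory = $9,808.95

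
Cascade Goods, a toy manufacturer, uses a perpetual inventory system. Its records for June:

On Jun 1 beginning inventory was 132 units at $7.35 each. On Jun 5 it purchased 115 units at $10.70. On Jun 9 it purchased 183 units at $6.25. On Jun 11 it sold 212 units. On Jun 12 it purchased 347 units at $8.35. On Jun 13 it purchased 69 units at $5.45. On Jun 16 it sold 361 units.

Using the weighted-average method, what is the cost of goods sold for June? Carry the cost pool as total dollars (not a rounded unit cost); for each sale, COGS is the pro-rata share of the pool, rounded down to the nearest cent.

COGS = $4,478.27

After Jun 1: 132 on hand, pool $970.20 (≈ $7.3500 each)
After Jun 5: 247 on hand, pool $2,200.70 (≈ $8.9097 each)
After Jun 9: 430 on hand, pool $3,344.45 (≈ $7.7778 each)
Jun 11, sell 212: 212/430 × $3,344.45 → $1,648.89
After Jun 12: 565 on hand, pool $4,593.01 (≈ $8.1292 each)
After Jun 13: 634 on hand, pool $4,969.06 (≈ $7.8376 each)
Jun 16, sell 361: 361/634 × $4,969.06 → $2,829.38
Total COGS = $1,648.89 + $2,829.38 = $4,478.27
Ending inventory (cost pool remaining) = $2,139.68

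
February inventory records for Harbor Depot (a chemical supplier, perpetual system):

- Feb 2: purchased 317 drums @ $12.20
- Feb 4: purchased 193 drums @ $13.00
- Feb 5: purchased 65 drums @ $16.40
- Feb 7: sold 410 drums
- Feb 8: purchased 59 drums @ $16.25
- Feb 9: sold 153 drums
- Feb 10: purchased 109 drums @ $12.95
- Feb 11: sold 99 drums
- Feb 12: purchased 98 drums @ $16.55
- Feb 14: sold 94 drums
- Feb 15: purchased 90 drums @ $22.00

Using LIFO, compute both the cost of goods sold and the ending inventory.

COGS = $10,372.70; ending inventory = $3,041.90

Feb 7, 410 sold [LIFO — newest first]: 65 @ $16.40 + 193 @ $13.00 + 152 @ $12.20 = $5,429.40
Feb 9, 153 sold [LIFO — newest first]: 59 @ $16.25 + 94 @ $12.20 = $2,105.55
Feb 11, 99 sold [LIFO — newest first]: 99 @ $12.95 = $1,282.05
Feb 14, 94 sold [LIFO — newest first]: 94 @ $16.55 = $1,555.70
Total COGS = $5,429.40 + $2,105.55 + $1,282.05 + $1,555.70 = $10,372.70
Ending inventory: 71 @ $12.20 + 10 @ $12.95 + 4 @ $16.55 + 90 @ $22.00 = $3,041.90
Check: goods available $13,414.60 = COGS $10,372.70 + ending $3,041.90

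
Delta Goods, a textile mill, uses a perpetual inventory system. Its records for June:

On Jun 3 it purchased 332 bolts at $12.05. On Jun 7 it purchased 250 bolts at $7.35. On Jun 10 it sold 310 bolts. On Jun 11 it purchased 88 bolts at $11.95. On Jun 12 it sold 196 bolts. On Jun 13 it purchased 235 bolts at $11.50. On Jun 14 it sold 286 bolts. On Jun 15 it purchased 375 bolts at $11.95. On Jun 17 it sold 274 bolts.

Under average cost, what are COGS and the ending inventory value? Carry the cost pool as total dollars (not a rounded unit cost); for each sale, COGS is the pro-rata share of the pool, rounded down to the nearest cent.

COGS = $11,558.80; ending inventory = $2,514.65

After Jun 3: 332 on hand, pool $4,000.60 (≈ $12.0500 each)
After Jun 7: 582 on hand, pool $5,838.10 (≈ $10.0311 each)
Jun 10, sell 310: 310/582 × $5,838.10 → $3,109.64
After Jun 11: 360 on hand, pool $3,780.06 (≈ $10.5002 each)
Jun 12, sell 196: 196/360 × $3,780.06 → $2,058.03
After Jun 13: 399 on hand, pool $4,424.53 (≈ $11.0890 each)
Jun 14, sell 286: 286/399 × $4,424.53 → $3,171.46
After Jun 15: 488 on hand, pool $5,734.32 (≈ $11.7507 each)
Jun 17, sell 274: 274/488 × $5,734.32 → $3,219.67
Total COGS = $3,109.64 + $2,058.03 + $3,171.46 + $3,219.67 = $11,558.80
Ending inventory (cost pool remaining) = $2,514.65
Check: goods available $14,073.45 = COGS $11,558.80 + ending $2,514.65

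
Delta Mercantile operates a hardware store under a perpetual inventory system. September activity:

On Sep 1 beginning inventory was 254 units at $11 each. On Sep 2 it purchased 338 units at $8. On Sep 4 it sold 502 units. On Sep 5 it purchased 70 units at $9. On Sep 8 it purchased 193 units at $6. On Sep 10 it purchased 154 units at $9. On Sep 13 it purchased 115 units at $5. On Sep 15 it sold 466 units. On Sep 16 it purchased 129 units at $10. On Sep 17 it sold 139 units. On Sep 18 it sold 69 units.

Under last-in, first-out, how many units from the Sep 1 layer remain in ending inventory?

77

Sep 4, 502 sold [LIFO — newest first]: 338 @ $8 + 164 @ $11 = $4,508
Sep 15, 466 sold [LIFO — newest first]: 115 @ $5 + 154 @ $9 + 193 @ $6 + 4 @ $9 = $3,155
Sep 17, 139 sold [LIFO — newest first]: 129 @ $10 + 10 @ $9 = $1,380
Sep 18, 69 sold [LIFO — newest first]: 56 @ $9 + 13 @ $11 = $647
Total COGS = $4,508 + $3,155 + $1,380 + $647 = $9,690
Ending inventory: 77 @ $11 = $847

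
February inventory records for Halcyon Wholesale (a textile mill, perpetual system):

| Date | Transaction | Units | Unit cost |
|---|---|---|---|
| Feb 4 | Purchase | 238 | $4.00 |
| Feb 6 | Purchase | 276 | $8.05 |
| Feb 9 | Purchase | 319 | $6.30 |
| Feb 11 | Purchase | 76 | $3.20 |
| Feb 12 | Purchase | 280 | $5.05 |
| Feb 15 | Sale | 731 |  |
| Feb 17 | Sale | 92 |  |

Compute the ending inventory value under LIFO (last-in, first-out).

Ending inventory = $1,982.40

Feb 15, 731 sold [LIFO — newest first]: 280 @ $5.05 + 76 @ $3.20 + 319 @ $6.30 + 56 @ $8.05 = $4,117.70
Feb 17, 92 sold [LIFO — newest first]: 92 @ $8.05 = $740.60
Total COGS = $4,117.70 + $740.60 = $4,858.30
Ending inventory: 238 @ $4.00 + 128 @ $8.05 = $1,982.40
Check: goods available $6,840.70 = COGS $4,858.30 + ending $1,982.40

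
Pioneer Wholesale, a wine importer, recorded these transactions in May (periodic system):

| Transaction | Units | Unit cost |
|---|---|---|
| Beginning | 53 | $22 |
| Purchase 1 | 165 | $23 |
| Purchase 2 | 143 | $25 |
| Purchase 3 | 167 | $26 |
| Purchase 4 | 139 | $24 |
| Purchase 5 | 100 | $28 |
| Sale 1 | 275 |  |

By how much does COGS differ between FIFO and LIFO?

FIFO COGS: 53 @ $22 + 165 @ $23 + 57 @ $25 = $6,386
LIFO COGS: 100 @ $28 + 139 @ $24 + 36 @ $26 = $7,072
Difference = |$6,386 − $7,072| = $686

$686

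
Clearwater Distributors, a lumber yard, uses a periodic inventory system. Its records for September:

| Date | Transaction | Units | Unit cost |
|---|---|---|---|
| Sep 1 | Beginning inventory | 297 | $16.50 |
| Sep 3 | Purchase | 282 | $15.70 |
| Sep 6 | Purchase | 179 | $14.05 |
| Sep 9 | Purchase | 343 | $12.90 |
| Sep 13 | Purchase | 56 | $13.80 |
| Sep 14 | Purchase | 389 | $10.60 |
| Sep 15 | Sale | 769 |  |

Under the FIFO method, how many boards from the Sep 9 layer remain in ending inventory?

332

Sep 15, 769 sold [FIFO — oldest first]: 297 @ $16.50 + 282 @ $15.70 + 179 @ $14.05 + 11 @ $12.90 = $11,984.75
Ending inventory: 332 @ $12.90 + 56 @ $13.80 + 389 @ $10.60 = $9,179.00
Check: goods available $21,163.75 = COGS $11,984.75 + ending $9,179.00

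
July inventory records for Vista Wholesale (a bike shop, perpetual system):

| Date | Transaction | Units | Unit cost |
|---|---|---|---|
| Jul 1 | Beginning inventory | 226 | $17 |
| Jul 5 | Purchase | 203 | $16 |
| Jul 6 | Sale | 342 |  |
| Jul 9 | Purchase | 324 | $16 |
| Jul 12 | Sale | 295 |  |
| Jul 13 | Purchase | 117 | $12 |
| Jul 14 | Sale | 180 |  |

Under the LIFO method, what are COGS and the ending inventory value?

COGS = $12,777; ending inventory = $901

Jul 6, 342 sold [LIFO — newest first]: 203 @ $16 + 139 @ $17 = $5,611
Jul 12, 295 sold [LIFO — newest first]: 295 @ $16 = $4,720
Jul 14, 180 sold [LIFO — newest first]: 117 @ $12 + 29 @ $16 + 34 @ $17 = $2,446
Total COGS = $5,611 + $4,720 + $2,446 = $12,777
Ending inventory: 53 @ $17 = $901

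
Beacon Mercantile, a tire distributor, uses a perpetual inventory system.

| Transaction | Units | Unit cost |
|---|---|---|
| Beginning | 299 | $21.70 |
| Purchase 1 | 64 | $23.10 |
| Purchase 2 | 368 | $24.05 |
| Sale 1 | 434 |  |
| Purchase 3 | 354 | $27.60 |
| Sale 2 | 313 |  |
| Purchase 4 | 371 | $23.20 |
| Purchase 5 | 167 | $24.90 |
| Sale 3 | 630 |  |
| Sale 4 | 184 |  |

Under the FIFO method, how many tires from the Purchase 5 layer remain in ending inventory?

62

Sale 1 (434) [FIFO — oldest first]: 299 @ $21.70 + 64 @ $23.10 + 71 @ $24.05 = $9,674.25
Sale 2 (313) [FIFO — oldest first]: 297 @ $24.05 + 16 @ $27.60 = $7,584.45
Sale 3 (630) [FIFO — oldest first]: 338 @ $27.60 + 292 @ $23.20 = $16,103.20
Sale 4 (184) [FIFO — oldest first]: 79 @ $23.20 + 105 @ $24.90 = $4,447.30
Total COGS = $9,674.25 + $7,584.45 + $16,103.20 + $4,447.30 = $37,809.20
Ending inventory: 62 @ $24.90 = $1,543.80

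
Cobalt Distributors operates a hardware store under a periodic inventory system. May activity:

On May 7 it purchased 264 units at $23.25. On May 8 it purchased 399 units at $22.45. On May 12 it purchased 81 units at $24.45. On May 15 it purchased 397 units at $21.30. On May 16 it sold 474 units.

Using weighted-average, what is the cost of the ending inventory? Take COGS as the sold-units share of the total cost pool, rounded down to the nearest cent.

Ending inventory = $14,925.43

May 16, sell 474: 474/1141 × $25,532.10 → $10,606.67
Ending inventory (cost pool remaining) = $14,925.43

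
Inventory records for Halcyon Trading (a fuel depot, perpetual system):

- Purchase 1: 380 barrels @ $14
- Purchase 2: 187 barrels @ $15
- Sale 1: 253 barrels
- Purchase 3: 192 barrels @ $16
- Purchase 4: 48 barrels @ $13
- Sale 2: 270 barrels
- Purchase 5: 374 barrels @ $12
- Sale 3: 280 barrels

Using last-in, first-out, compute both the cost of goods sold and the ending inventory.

Sale 1 (253) [LIFO — newest first]: 187 @ $15 + 66 @ $14 = $3,729
Sale 2 (270) [LIFO — newest first]: 48 @ $13 + 192 @ $16 + 30 @ $14 = $4,116
Sale 3 (280) [LIFO — newest first]: 280 @ $12 = $3,360
Total COGS = $3,729 + $4,116 + $3,360 = $11,205
Ending inventory: 284 @ $14 + 94 @ $12 = $5,104
Check: goods available $16,309 = COGS $11,205 + ending $5,104

COGS = $11,205; ending inventory = $5,104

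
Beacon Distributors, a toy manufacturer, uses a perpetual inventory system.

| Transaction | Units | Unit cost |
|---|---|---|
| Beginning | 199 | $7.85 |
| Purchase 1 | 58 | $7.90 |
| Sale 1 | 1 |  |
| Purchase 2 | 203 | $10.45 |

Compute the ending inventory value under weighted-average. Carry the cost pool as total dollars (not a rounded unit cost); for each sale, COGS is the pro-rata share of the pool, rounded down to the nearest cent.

After Beginning: 199 on hand, pool $1,562.15 (≈ $7.8500 each)
After Purchase 1: 257 on hand, pool $2,020.35 (≈ $7.8613 each)
Sale 1, sell 1: 1/257 × $2,020.35 → $7.86
After Purchase 2: 459 on hand, pool $4,133.84 (≈ $9.0062 each)
Ending inventory (cost pool remaining) = $4,133.84
Check: goods available $4,141.70 = COGS $7.86 + ending $4,133.84

Ending inventory = $4,133.84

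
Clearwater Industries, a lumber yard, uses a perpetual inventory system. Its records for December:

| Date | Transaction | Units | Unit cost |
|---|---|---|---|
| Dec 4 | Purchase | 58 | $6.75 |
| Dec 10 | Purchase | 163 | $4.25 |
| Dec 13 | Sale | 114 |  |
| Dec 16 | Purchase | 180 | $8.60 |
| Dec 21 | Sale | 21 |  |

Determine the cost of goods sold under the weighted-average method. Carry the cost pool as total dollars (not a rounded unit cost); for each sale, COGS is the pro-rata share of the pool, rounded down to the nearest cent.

After Dec 4: 58 on hand, pool $391.50 (≈ $6.7500 each)
After Dec 10: 221 on hand, pool $1,084.25 (≈ $4.9061 each)
Dec 13, sell 114: 114/221 × $1,084.25 → $559.29
After Dec 16: 287 on hand, pool $2,072.96 (≈ $7.2229 each)
Dec 21, sell 21: 21/287 × $2,072.96 → $151.68
Total COGS = $559.29 + $151.68 = $710.97
Ending inventory (cost pool remaining) = $1,921.28
Check: goods available $2,632.25 = COGS $710.97 + ending $1,921.28

COGS = $710.97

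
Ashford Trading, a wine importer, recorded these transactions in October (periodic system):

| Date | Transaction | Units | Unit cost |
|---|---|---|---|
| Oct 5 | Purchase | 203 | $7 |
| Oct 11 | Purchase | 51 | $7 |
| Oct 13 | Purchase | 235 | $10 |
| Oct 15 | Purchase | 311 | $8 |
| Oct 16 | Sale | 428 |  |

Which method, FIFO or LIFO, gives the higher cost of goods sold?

FIFO COGS: 203 @ $7 + 51 @ $7 + 174 @ $10 = $3,518
LIFO COGS: 311 @ $8 + 117 @ $10 = $3,658

LIFO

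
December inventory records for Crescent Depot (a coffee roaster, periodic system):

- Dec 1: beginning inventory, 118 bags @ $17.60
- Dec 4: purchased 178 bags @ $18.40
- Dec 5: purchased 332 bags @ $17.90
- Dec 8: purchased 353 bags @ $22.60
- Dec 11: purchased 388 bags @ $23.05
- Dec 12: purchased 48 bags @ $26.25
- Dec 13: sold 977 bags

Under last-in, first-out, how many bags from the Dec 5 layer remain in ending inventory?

144

Dec 13, 977 sold [LIFO — newest first]: 48 @ $26.25 + 388 @ $23.05 + 353 @ $22.60 + 188 @ $17.90 = $21,546.40
Ending inventory: 118 @ $17.60 + 178 @ $18.40 + 144 @ $17.90 = $7,929.60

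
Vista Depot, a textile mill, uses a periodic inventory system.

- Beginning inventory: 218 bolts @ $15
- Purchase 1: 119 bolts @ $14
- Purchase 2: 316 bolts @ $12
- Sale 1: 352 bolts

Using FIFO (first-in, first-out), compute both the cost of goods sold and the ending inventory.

Sale 1 (352) [FIFO — oldest first]: 218 @ $15 + 119 @ $14 + 15 @ $12 = $5,116
Ending inventory: 301 @ $12 = $3,612
Check: goods available $8,728 = COGS $5,116 + ending $3,612

COGS = $5,116; ending inventory = $3,612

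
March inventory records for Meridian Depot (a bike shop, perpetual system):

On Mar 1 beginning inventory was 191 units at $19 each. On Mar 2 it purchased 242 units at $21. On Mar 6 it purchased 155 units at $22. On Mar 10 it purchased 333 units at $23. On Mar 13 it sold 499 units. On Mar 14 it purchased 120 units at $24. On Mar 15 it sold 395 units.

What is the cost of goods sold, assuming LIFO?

COGS = $19,867

Mar 13, 499 sold [LIFO — newest first]: 333 @ $23 + 155 @ $22 + 11 @ $21 = $11,300
Mar 15, 395 sold [LIFO — newest first]: 120 @ $24 + 231 @ $21 + 44 @ $19 = $8,567
Total COGS = $11,300 + $8,567 = $19,867
Ending inventory: 147 @ $19 = $2,793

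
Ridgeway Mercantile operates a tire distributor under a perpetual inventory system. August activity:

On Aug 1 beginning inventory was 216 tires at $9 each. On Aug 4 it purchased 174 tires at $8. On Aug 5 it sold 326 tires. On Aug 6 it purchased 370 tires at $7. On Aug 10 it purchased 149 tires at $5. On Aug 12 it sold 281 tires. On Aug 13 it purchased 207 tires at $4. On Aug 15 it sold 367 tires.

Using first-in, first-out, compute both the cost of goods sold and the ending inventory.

Aug 5, 326 sold [FIFO — oldest first]: 216 @ $9 + 110 @ $8 = $2,824
Aug 12, 281 sold [FIFO — oldest first]: 64 @ $8 + 217 @ $7 = $2,031
Aug 15, 367 sold [FIFO — oldest first]: 153 @ $7 + 149 @ $5 + 65 @ $4 = $2,076
Total COGS = $2,824 + $2,031 + $2,076 = $6,931
Ending inventory: 142 @ $4 = $568
Check: goods available $7,499 = COGS $6,931 + ending $568

COGS = $6,931; ending inventory = $568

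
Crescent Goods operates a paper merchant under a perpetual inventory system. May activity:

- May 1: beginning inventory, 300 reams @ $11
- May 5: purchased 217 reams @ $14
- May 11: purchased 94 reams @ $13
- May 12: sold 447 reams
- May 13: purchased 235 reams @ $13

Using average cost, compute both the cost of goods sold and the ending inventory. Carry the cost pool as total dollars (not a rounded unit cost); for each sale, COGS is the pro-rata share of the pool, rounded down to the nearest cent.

COGS = $5,530.80; ending inventory = $5,084.20

After May 1: 300 on hand, pool $3,300.00 (≈ $11.0000 each)
After May 5: 517 on hand, pool $6,338.00 (≈ $12.2592 each)
After May 11: 611 on hand, pool $7,560.00 (≈ $12.3732 each)
May 12, sell 447: 447/611 × $7,560.00 → $5,530.80
After May 13: 399 on hand, pool $5,084.20 (≈ $12.7424 each)
Ending inventory (cost pool remaining) = $5,084.20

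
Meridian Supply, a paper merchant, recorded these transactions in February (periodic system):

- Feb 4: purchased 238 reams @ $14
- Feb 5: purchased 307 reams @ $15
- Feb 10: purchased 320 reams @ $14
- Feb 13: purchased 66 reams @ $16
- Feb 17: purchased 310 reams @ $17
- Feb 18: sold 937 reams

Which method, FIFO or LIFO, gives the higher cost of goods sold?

FIFO COGS: 238 @ $14 + 307 @ $15 + 320 @ $14 + 66 @ $16 + 6 @ $17 = $13,575
LIFO COGS: 310 @ $17 + 66 @ $16 + 320 @ $14 + 241 @ $15 = $14,421

LIFO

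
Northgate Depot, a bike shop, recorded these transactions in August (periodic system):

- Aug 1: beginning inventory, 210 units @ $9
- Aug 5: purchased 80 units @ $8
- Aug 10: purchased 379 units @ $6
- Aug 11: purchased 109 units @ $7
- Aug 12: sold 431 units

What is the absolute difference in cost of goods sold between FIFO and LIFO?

$681

FIFO COGS: 210 @ $9 + 80 @ $8 + 141 @ $6 = $3,376
LIFO COGS: 109 @ $7 + 322 @ $6 = $2,695
Difference = |$3,376 − $2,695| = $681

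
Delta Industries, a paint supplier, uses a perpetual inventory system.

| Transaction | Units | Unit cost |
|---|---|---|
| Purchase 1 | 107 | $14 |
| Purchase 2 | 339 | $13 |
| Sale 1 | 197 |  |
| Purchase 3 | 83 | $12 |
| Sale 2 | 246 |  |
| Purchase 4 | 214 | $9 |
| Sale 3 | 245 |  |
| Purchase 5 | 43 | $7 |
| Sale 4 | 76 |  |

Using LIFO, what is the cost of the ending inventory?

Ending inventory = $308

Sale 1 (197) [LIFO — newest first]: 197 @ $13 = $2,561
Sale 2 (246) [LIFO — newest first]: 83 @ $12 + 142 @ $13 + 21 @ $14 = $3,136
Sale 3 (245) [LIFO — newest first]: 214 @ $9 + 31 @ $14 = $2,360
Sale 4 (76) [LIFO — newest first]: 43 @ $7 + 33 @ $14 = $763
Total COGS = $2,561 + $3,136 + $2,360 + $763 = $8,820
Ending inventory: 22 @ $14 = $308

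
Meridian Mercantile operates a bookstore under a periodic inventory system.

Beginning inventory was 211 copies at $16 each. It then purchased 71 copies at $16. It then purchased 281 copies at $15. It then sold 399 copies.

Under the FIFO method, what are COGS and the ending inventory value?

COGS = $6,267; ending inventory = $2,460

Sale 1 (399) [FIFO — oldest first]: 211 @ $16 + 71 @ $16 + 117 @ $15 = $6,267
Ending inventory: 164 @ $15 = $2,460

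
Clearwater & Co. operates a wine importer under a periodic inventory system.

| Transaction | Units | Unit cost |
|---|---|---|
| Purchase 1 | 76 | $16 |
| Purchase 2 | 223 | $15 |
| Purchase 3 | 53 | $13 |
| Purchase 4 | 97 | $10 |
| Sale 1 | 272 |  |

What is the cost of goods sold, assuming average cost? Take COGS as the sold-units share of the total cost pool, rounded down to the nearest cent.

COGS = $3,768.01

Sale 1, sell 272: 272/449 × $6,220.00 → $3,768.01
Ending inventory (cost pool remaining) = $2,451.99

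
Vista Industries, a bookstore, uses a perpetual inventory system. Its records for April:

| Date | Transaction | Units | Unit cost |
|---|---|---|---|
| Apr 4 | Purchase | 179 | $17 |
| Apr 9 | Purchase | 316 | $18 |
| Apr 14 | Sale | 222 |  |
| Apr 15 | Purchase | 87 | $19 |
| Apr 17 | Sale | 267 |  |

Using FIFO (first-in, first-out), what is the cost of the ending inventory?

Ending inventory = $1,761

Apr 14, 222 sold [FIFO — oldest first]: 179 @ $17 + 43 @ $18 = $3,817
Apr 17, 267 sold [FIFO — oldest first]: 267 @ $18 = $4,806
Total COGS = $3,817 + $4,806 = $8,623
Ending inventory: 6 @ $18 + 87 @ $19 = $1,761
Check: goods available $10,384 = COGS $8,623 + ending $1,761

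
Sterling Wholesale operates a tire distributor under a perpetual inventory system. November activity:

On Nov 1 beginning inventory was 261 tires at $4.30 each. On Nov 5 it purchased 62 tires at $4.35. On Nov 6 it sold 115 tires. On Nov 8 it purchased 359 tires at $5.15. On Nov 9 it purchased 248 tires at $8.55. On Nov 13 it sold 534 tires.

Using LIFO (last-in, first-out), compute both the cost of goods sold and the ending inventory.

COGS = $4,090.90; ending inventory = $1,270.35

Nov 6, 115 sold [LIFO — newest first]: 62 @ $4.35 + 53 @ $4.30 = $497.60
Nov 13, 534 sold [LIFO — newest first]: 248 @ $8.55 + 286 @ $5.15 = $3,593.30
Total COGS = $497.60 + $3,593.30 = $4,090.90
Ending inventory: 208 @ $4.30 + 73 @ $5.15 = $1,270.35
Check: goods available $5,361.25 = COGS $4,090.90 + ending $1,270.35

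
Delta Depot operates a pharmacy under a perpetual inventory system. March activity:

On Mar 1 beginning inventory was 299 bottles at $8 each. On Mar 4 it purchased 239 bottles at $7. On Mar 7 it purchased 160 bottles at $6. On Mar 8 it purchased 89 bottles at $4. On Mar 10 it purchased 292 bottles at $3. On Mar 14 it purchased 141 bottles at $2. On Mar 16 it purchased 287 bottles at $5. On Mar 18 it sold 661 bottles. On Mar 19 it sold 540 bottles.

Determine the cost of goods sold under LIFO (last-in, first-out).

Mar 18, 661 sold [LIFO — newest first]: 287 @ $5 + 141 @ $2 + 233 @ $3 = $2,416
Mar 19, 540 sold [LIFO — newest first]: 59 @ $3 + 89 @ $4 + 160 @ $6 + 232 @ $7 = $3,117
Total COGS = $2,416 + $3,117 = $5,533
Ending inventory: 299 @ $8 + 7 @ $7 = $2,441

COGS = $5,533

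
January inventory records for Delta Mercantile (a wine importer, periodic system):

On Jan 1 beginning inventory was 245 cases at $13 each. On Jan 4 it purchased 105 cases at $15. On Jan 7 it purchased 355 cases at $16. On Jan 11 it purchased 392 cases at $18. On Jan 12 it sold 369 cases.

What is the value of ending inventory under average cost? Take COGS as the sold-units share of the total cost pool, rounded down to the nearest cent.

Ending inventory = $11,610.84

Jan 12, sell 369: 369/1097 × $17,496.00 → $5,885.16
Ending inventory (cost pool remaining) = $11,610.84
Check: goods available $17,496.00 = COGS $5,885.16 + ending $11,610.84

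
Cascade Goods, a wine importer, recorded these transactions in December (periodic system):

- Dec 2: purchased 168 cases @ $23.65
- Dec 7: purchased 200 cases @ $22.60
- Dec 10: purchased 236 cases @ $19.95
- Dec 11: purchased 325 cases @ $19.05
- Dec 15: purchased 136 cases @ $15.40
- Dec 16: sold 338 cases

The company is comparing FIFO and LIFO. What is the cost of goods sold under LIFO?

FIFO COGS: 168 @ $23.65 + 170 @ $22.60 = $7,815.20
LIFO COGS: 136 @ $15.40 + 202 @ $19.05 = $5,942.50

COGS = $5,942.50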